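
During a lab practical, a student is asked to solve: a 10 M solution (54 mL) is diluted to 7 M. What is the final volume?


C1V1 = C2V2
10 × 54 = 7 × V2
V2 = 540/7 = 77.14 mL

77.14 mL


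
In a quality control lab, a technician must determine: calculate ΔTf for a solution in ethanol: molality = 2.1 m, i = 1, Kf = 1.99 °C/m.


ΔTf = Kf × m × i
= 1.99 × 2.1 × 1
= 4.179 °C

4.179 °C


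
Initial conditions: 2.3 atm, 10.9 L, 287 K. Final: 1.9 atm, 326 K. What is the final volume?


P1V1/T1 = P2V2/T2
V2 = P1V1T2/(T1P2)
= 2.3×10.9×326/(287×1.9)
= 14.988 L

14.988 L


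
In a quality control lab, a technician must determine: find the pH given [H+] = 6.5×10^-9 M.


pH = -log10([H+]) = -log10(6.5×10^-9)
= 9 - log10(6.5)
= 9 - 0.81
= 8.19

8.19


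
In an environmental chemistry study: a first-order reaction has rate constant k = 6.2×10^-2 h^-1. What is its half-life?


t½ = ln2/k = 0.693147/(6.2×10^-2 h^-1)
= 11.18 h

11.18 h


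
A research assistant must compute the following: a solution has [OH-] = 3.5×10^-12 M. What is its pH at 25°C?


pOH = -log10([OH-]) = -log10(3.5×10^-12)
= 12 - log10(3.5) = 11.46
pH = 14 - pOH = 14 - 11.46 = 2.54

2.54


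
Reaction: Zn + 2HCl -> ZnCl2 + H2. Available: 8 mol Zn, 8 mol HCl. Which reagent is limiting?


Mole ratio available / coefficient:
  Zn: 8/1 = 8.000
  HCl: 8/2 = 4.000
Smaller ratio is limiting.

HCl


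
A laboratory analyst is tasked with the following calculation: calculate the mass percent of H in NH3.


M(NH3) = 1×14.01 + 3×1.008 = 17.034 g/mol
Mass of H = 3 × 1.008 = 3.024 g/mol
% H = 3.024/17.034 × 100 = 17.75%

17.75%


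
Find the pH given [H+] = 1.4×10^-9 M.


pH = -log10([H+]) = -log10(1.4×10^-9)
= 9 - log10(1.4)
= 9 - 0.15
= 8.85

8.85


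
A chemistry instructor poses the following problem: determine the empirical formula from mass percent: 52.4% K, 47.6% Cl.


Assume 100 g sample. Moles of each element:
  K: 52.4/39.1 = 1.34 mol
  Cl: 47.6/35.45 = 1.343 mol
Divide by smallest (1.34):
  K: 1.34/1.34 = 1.0
  Cl: 1.343/1.34 = 1.0
Empirical formula: KCl

KCl


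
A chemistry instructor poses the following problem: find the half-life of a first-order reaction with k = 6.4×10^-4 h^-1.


t½ = ln2/k = 0.693147/(6.4×10^-4 h^-1)
= 1083 h

1083 h


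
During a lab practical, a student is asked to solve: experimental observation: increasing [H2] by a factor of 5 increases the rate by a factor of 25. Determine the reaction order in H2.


rate ∝ [H2]^n
5^n = 25 → n = 2
Order in H2: 2

2


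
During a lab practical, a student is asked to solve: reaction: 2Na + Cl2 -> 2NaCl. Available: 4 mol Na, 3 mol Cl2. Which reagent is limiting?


Mole ratio available / coefficient:
  Na: 4/2 = 2.000
  Cl2: 3/1 = 3.000
Smaller ratio is limiting.

Na


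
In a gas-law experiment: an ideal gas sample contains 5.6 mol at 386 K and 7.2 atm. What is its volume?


PV = nRT  (R = 0.08206 L·atm/(mol·K))
V = nRT/P = 5.6×0.08206×386/7.2
= 24.636 L

24.636 L


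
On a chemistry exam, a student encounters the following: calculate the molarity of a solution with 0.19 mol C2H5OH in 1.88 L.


M = n/V = 0.19/1.88 = 0.101 mol/L

0.101 M


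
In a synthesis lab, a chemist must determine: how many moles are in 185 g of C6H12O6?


M(C6H12O6) = 180.16 g/mol
n = mass/M = 185/180.16 = 1.0269 mol

1.0269 mol


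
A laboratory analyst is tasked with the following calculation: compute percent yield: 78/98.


% yield = actual/theoretical × 100
= 78/98 × 100
= 79.59%

79.59%


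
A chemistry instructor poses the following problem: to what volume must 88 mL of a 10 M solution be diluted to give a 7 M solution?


C1V1 = C2V2
10 × 88 = 7 × V2
V2 = 880/7 = 125.71 mL

125.71 mL


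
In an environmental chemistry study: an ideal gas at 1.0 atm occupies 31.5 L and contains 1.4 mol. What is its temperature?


PV = nRT  (R = 0.08206 L·atm/(mol·K))
T = PV/(nR) = 1.0×31.5/(1.4×0.08206)
= 31.50/0.114884
= 274.19 K

274.19 K


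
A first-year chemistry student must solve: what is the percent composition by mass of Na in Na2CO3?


M(Na2CO3) = 2×22.99 + 1×12.01 + 3×16.0 = 105.99 g/mol
Mass of Na = 2 × 22.99 = 45.98 g/mol
% Na = 45.98/105.99 × 100 = 43.38%

43.38%


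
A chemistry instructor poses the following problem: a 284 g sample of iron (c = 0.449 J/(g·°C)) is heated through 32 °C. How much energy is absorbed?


q = mcΔT = 284 × 0.449 × 32
= 4080.51 J

4080.51 J


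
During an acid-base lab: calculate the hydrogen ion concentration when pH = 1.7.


[H+] = 10^(-pH) = 10^(-1.7)
= 2.0×10^-2 M

2.0×10^-2 M


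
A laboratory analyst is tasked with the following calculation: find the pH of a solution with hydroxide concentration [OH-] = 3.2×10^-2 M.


pOH = -log10([OH-]) = -log10(3.2×10^-2)
= 2 - log10(3.2) = 1.49
pH = 14 - pOH = 14 - 1.49 = 12.51

12.51


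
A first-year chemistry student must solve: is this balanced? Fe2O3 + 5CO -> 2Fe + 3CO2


Equation: Fe2O3 + 5CO -> 2Fe + 3CO2
Check atoms: C: 5≠3, Fe: 2=2, O: 8≠6
Not balanced

No, not balanced


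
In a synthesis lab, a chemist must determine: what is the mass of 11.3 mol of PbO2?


M(PbO2) = 239.2 g/mol
mass = n × M = 11.3 × 239.2 = 2702.96 g

2702.96 g


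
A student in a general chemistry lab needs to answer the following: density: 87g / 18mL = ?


ρ = mass/volume
= 87/18
= 4.833 g/mL

4.833 g/mL


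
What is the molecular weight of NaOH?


M(NaOH) = 1×22.99 + 1×16.0 + 1×1.008
= 22.99 + 16.0 + 1.01
= 40.0 g/mol

40.0 g/mol


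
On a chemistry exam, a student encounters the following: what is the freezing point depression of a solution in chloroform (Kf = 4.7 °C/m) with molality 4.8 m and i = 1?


ΔTf = Kf × m × i
= 4.7 × 4.8 × 1
= 22.56 °C

22.56 °C


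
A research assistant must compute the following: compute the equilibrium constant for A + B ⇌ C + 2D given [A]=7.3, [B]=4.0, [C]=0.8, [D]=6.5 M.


Kc = [C][D]^2/([A][B])
= (0.8^1 × 6.5^2)/(7.3^1 × 4.0^1)
= 33.8/29.2
= 1.158

1.158


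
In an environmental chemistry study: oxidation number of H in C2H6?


H is +1 with nonmetals
Oxidation number: +1

+1


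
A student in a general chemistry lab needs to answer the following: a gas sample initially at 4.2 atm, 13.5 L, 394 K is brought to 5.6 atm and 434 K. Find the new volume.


P1V1/T1 = P2V2/T2
V2 = P1V1T2/(T1P2)
= 4.2×13.5×434/(394×5.6)
= 11.153 L

11.153 L


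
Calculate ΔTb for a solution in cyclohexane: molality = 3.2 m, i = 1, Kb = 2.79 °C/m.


ΔTb = Kb × m × i
= 2.79 × 3.2 × 1
= 8.928 °C

8.928 °C


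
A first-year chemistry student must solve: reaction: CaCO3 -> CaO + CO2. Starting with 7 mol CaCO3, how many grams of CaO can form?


Mole ratio CaO:CaCO3 = 1:1
n(CaO) = 7 × 1/1 = 7.000 mol
mass = 7.000 × 56.08 = 392.56 g

392.56 g


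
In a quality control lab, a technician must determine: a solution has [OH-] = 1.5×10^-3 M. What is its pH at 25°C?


pOH = -log10([OH-]) = -log10(1.5×10^-3)
= 3 - log10(1.5) = 2.82
pH = 14 - pOH = 14 - 2.82 = 11.18

11.18


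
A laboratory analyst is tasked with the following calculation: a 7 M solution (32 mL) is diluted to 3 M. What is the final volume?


C1V1 = C2V2
7 × 32 = 3 × V2
V2 = 224/3 = 74.67 mL

74.67 mL


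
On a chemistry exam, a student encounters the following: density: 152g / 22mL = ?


ρ = mass/volume
= 152/22
= 6.909 g/mL

6.909 g/mL


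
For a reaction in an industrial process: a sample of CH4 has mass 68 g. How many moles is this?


M(CH4) = 16.04 g/mol
n = mass/M = 68/16.04 = 4.2394 mol

4.2394 mol


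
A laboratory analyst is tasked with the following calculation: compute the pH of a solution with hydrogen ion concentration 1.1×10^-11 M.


pH = -log10([H+]) = -log10(1.1×10^-11)
= 11 - log10(1.1)
= 11 - 0.04
= 10.96

10.96


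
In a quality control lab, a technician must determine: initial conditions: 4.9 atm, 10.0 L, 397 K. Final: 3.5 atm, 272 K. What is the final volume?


P1V1/T1 = P2V2/T2
V2 = P1V1T2/(T1P2)
= 4.9×10.0×272/(397×3.5)
= 9.592 L

9.592 L


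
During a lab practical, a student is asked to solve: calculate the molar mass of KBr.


M(KBr) = 1×39.1 + 1×79.9
= 39.1 + 79.9
= 119.0 g/mol

119.0 g/mol


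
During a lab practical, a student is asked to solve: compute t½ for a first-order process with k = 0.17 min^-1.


t½ = ln2/k = 0.693147/(0.17 min^-1)
= 4.077 min

4.077 min


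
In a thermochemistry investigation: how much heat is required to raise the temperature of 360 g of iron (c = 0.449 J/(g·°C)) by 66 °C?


q = mcΔT = 360 × 0.449 × 66
= 10668.24 J

10668.24 J


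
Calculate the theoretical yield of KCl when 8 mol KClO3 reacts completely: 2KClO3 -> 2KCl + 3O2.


Mole ratio KCl:KClO3 = 2:2
n(KCl) = 8 × 2/2 = 8.000 mol
mass = 8.000 × 74.55 = 596.4 g

596.4 g


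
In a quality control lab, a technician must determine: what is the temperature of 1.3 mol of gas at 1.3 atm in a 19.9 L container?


PV = nRT  (R = 0.08206 L·atm/(mol·K))
T = PV/(nR) = 1.3×19.9/(1.3×0.08206)
= 25.87/0.106678
= 242.51 K

242.51 K


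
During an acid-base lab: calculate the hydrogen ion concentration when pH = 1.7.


[H+] = 10^(-pH) = 10^(-1.7)
= 2.0×10^-2 M

2.0×10^-2 M


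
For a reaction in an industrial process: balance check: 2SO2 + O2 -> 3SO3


Equation: 2SO2 + O2 -> 3SO3
Check atoms: O: 6≠9, S: 2≠3
Not balanced

No, not balanced


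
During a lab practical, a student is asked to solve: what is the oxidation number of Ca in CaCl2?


Group 2 metal: +2
Oxidation number: +2

+2


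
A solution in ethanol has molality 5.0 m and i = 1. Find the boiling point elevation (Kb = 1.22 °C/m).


ΔTb = Kb × m × i
= 1.22 × 5.0 × 1
= 6.1 °C

6.1 °C


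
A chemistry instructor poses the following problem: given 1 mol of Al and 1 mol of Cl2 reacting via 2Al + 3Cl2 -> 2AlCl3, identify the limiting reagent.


Mole ratio available / coefficient:
  Al: 1/2 = 0.500
  Cl2: 1/3 = 0.333
Smaller ratio is limiting.

Cl2


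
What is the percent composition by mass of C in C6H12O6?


M(C6H12O6) = 6×12.01 + 12×1.008 + 6×16.0 = 180.156 g/mol
Mass of C = 6 × 12.01 = 72.06 g/mol
% C = 72.06/180.156 × 100 = 40.00%

40.00%


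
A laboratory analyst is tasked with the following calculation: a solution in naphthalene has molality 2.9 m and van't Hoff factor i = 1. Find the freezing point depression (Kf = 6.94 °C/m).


ΔTf = Kf × m × i
= 6.94 × 2.9 × 1
= 20.126 °C

20.126 °C


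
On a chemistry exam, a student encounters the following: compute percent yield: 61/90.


% yield = actual/theoretical × 100
= 61/90 × 100
= 67.78%

67.78%


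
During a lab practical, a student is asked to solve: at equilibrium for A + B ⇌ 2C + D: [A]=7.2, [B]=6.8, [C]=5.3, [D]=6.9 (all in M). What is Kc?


Kc = [C]^2[D]/([A][B])
= (5.3^2 × 6.9^1)/(7.2^1 × 6.8^1)
= 193.821/48.96
= 3.959

3.959


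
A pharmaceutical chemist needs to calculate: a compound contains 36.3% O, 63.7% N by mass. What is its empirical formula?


Assume 100 g sample. Moles of each element:
  O: 36.3/16.0 = 2.269 mol
  N: 63.7/14.01 = 4.547 mol
Divide by smallest (2.269):
  O: 2.269/2.269 = 1.0
  N: 4.547/2.269 = 2.0
Empirical formula: N2O

N2O


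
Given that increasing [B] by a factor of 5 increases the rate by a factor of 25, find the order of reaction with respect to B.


rate ∝ [B]^n
5^n = 25 → n = 2
Order in B: 2

2


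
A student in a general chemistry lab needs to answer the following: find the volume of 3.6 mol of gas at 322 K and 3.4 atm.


PV = nRT  (R = 0.08206 L·atm/(mol·K))
V = nRT/P = 3.6×0.08206×322/3.4
= 27.978 L

27.978 L


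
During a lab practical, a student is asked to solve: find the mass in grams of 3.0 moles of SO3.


M(SO3) = 80.07 g/mol
mass = n × M = 3.0 × 80.07 = 240.21 g

240.21 g


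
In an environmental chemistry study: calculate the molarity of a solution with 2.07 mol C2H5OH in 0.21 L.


M = n/V = 2.07/0.21 = 9.857 mol/L

9.857 M


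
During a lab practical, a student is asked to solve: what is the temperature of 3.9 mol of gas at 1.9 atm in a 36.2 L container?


PV = nRT  (R = 0.08206 L·atm/(mol·K))
T = PV/(nR) = 1.9×36.2/(3.9×0.08206)
= 68.78/0.320034
= 214.91 K

214.91 K


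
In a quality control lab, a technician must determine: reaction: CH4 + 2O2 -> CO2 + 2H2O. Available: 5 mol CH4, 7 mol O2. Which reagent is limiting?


Mole ratio available / coefficient:
  CH4: 5/1 = 5.000
  O2: 7/2 = 3.500
Smaller ratio is limiting.

O2


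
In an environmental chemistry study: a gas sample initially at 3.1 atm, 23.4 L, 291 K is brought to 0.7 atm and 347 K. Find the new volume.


P1V1/T1 = P2V2/T2
V2 = P1V1T2/(T1P2)
= 3.1×23.4×347/(291×0.7)
= 123.571 L

123.571 L


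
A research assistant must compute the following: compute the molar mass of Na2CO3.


M(Na2CO3) = 2×22.99 + 1×12.01 + 3×16.0
= 45.98 + 12.01 + 48.0
= 105.99 g/mol

105.99 g/mol


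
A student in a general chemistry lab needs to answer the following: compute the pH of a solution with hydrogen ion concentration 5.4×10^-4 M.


pH = -log10([H+]) = -log10(5.4×10^-4)
= 4 - log10(5.4)
= 4 - 0.73
= 3.27

3.27


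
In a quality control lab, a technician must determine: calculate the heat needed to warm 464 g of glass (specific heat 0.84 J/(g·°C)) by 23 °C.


q = mcΔT = 464 × 0.84 × 23
= 8964.48 J

8964.48 J


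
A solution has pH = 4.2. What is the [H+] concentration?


[H+] = 10^(-pH) = 10^(-4.2)
= 6.31×10^-5 M

6.31×10^-5 M


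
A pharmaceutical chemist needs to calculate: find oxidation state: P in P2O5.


2x + 5(-2) = 0, so x = +5
Oxidation number: +5

+5


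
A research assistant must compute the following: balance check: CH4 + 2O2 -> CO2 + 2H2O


Equation: CH4 + 2O2 -> CO2 + 2H2O
Check atoms: C: 1=1, H: 4=4, O: 4=4
Balanced

Yes, balanced


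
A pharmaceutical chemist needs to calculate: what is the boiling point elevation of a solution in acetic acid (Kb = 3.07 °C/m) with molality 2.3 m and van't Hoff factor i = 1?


ΔTb = Kb × m × i
= 3.07 × 2.3 × 1
= 7.061 °C

7.061 °C


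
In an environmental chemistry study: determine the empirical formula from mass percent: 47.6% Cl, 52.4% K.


Assume 100 g sample. Moles of each element:
  Cl: 47.6/35.45 = 1.343 mol
  K: 52.4/39.1 = 1.34 mol
Divide by smallest (1.34):
  Cl: 1.343/1.34 = 1.0
  K: 1.34/1.34 = 1.0
Empirical formula: KCl

KCl


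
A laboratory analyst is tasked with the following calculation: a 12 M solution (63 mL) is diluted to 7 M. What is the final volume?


C1V1 = C2V2
12 × 63 = 7 × V2
V2 = 756/7 = 108.0 mL

108.0 mL


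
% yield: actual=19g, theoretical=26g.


% yield = actual/theoretical × 100
= 19/26 × 100
= 73.08%

73.08%


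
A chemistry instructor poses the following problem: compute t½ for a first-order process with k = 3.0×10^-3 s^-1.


t½ = ln2/k = 0.693147/(3.0×10^-3 s^-1)
= 231.0 s

231.0 s


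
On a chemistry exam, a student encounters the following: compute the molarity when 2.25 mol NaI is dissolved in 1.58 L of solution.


M = n/V = 2.25/1.58 = 1.424 mol/L

1.424 M


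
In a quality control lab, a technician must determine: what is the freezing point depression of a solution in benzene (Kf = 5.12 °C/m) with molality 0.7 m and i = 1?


ΔTf = Kf × m × i
= 5.12 × 0.7 × 1
= 3.584 °C

3.584 °C


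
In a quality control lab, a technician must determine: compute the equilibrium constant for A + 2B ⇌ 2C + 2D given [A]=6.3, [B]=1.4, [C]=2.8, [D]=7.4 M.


Kc = [C]^2[D]^2/([A][B]^2)
= (2.8^2 × 7.4^2)/(6.3^1 × 1.4^2)
= 429.3184/12.348
= 34.77

34.77


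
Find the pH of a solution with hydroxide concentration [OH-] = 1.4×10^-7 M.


pOH = -log10([OH-]) = -log10(1.4×10^-7)
= 7 - log10(1.4) = 6.85
pH = 14 - pOH = 14 - 6.85 = 7.15

7.15


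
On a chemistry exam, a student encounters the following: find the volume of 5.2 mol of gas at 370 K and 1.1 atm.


PV = nRT  (R = 0.08206 L·atm/(mol·K))
V = nRT/P = 5.2×0.08206×370/1.1
= 143.53 L

143.53 L


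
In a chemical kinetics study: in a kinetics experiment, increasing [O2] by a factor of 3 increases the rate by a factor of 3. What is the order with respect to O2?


rate ∝ [O2]^n
3^n = 3 → n = 1
Order in O2: 1

1


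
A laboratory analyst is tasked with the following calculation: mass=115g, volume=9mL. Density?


ρ = mass/volume
= 115/9
= 12.778 g/mL

12.778 g/mL


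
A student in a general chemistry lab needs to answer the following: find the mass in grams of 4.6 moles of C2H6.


M(C2H6) = 30.07 g/mol
mass = n × M = 4.6 × 30.07 = 138.32 g

138.32 g


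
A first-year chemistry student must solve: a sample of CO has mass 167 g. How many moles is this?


M(CO) = 28.01 g/mol
n = mass/M = 167/28.01 = 5.9622 mol

5.9622 mol


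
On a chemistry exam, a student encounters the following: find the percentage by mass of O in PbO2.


M(PbO2) = 1×207.2 + 2×16.0 = 239.20 g/mol
Mass of O = 2 × 16.0 = 32.00 g/mol
% O = 32.00/239.20 × 100 = 13.38%

13.38%


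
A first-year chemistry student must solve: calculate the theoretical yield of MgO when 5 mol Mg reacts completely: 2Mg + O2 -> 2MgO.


Mole ratio MgO:Mg = 2:2
n(MgO) = 5 × 2/2 = 5.000 mol
mass = 5.000 × 40.31 = 201.55 g

201.55 g


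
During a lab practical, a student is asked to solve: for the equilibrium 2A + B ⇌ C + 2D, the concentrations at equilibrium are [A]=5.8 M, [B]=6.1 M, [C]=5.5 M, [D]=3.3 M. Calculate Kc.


Kc = [C][D]^2/([A]^2[B])
= (5.5^1 × 3.3^2)/(5.8^2 × 6.1^1)
= 59.895/205.204
= 0.2919

0.2919


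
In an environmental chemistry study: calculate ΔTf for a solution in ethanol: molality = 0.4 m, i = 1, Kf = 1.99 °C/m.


ΔTf = Kf × m × i
= 1.99 × 0.4 × 1
= 0.796 °C

0.796 °C


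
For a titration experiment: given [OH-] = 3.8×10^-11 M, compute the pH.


pOH = -log10([OH-]) = -log10(3.8×10^-11)
= 11 - log10(3.8) = 10.42
pH = 14 - pOH = 14 - 10.42 = 3.58

3.58


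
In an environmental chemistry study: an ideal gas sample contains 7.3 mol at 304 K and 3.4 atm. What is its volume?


PV = nRT  (R = 0.08206 L·atm/(mol·K))
V = nRT/P = 7.3×0.08206×304/3.4
= 53.561 L

53.561 L


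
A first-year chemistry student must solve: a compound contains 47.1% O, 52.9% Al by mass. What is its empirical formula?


Assume 100 g sample. Moles of each element:
  O: 47.1/16.0 = 2.944 mol
  Al: 52.9/26.98 = 1.961 mol
Divide by smallest (1.961):
  O: 2.944/1.961 = 1.5
  Al: 1.961/1.961 = 1.0
Multiply all ratios by 2 to obtain whole numbers.
Empirical formula: Al2O3

Al2O3


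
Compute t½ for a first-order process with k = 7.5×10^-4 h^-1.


t½ = ln2/k = 0.693147/(7.5×10^-4 h^-1)
= 924.2 h

924.2 h


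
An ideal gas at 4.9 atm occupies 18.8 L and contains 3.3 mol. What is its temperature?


PV = nRT  (R = 0.08206 L·atm/(mol·K))
T = PV/(nR) = 4.9×18.8/(3.3×0.08206)
= 92.12/0.270798
= 340.18 K

340.18 K


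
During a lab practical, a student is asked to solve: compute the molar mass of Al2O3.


M(Al2O3) = 2×26.98 + 3×16.0
= 53.96 + 48.0
= 101.96 g/mol

101.96 g/mol


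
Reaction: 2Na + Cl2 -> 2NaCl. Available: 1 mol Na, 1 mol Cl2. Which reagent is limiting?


Mole ratio available / coefficient:
  Na: 1/2 = 0.500
  Cl2: 1/1 = 1.000
Smaller ratio is limiting.

Na


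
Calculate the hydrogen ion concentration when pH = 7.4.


[H+] = 10^(-pH) = 10^(-7.4)
= 3.98×10^-8 M

3.98×10^-8 M


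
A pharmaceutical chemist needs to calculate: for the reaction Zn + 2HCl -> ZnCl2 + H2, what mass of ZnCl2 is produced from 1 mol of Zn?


Mole ratio ZnCl2:Zn = 1:1
n(ZnCl2) = 1 × 1/1 = 1.000 mol
mass = 1.000 × 136.28 = 136.28 g

136.28 g


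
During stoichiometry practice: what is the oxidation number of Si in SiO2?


x + 2(-2) = 0, so x = +4
Oxidation number: +4

+4


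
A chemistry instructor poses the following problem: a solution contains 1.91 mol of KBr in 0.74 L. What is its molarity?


M = n/V = 1.91/0.74 = 2.581 mol/L

2.581 M


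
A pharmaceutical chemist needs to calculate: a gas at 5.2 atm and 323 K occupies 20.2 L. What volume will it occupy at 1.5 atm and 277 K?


P1V1/T1 = P2V2/T2
V2 = P1V1T2/(T1P2)
= 5.2×20.2×277/(323×1.5)
= 60.054 L

60.054 L


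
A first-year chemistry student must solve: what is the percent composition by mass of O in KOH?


M(KOH) = 1×39.1 + 1×16.0 + 1×1.008 = 56.108 g/mol
Mass of O = 1 × 16.0 = 16.00 g/mol
% O = 16.00/56.108 × 100 = 28.52%

28.52%


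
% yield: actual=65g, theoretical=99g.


% yield = actual/theoretical × 100
= 65/99 × 100
= 65.66%

65.66%


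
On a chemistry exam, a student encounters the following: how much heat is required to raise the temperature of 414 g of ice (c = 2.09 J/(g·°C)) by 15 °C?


q = mcΔT = 414 × 2.09 × 15
= 12978.90 J

12978.90 J


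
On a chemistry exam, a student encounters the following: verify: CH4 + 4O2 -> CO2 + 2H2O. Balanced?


Equation: CH4 + 4O2 -> CO2 + 2H2O
Check atoms: C: 1=1, H: 4=4, O: 8≠4
Not balanced

No, not balanced


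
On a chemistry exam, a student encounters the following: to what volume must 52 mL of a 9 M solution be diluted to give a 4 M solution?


C1V1 = C2V2
9 × 52 = 4 × V2
V2 = 468/4 = 117.0 mL

117.0 mL


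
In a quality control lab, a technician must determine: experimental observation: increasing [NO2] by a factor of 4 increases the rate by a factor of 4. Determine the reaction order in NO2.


rate ∝ [NO2]^n
4^n = 4 → n = 1
Order in NO2: 1

1


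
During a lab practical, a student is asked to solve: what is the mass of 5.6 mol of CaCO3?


M(CaCO3) = 100.09 g/mol
mass = n × M = 5.6 × 100.09 = 560.50 g

560.50 g


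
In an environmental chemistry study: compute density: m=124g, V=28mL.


ρ = mass/volume
= 124/28
= 4.429 g/mL

4.429 g/mL


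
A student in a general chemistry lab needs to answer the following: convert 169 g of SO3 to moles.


M(SO3) = 80.07 g/mol
n = mass/M = 169/80.07 = 2.1107 mol

2.1107 mol


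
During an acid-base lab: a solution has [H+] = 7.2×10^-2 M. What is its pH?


pH = -log10([H+]) = -log10(7.2×10^-2)
= 2 - log10(7.2)
= 2 - 0.86
= 1.14

1.14


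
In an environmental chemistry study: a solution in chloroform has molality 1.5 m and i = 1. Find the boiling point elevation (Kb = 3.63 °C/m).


ΔTb = Kb × m × i
= 3.63 × 1.5 × 1
= 5.445 °C

5.445 °C


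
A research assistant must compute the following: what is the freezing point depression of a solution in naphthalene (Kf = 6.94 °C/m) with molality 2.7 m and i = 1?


ΔTf = Kf × m × i
= 6.94 × 2.7 × 1
= 18.738 °C

18.738 °C


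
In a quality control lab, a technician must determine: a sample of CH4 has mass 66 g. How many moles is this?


M(CH4) = 16.04 g/mol
n = mass/M = 66/16.04 = 4.1147 mol

4.1147 mol


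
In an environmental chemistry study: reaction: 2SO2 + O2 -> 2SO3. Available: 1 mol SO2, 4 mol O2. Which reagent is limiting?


Mole ratio available / coefficient:
  SO2: 1/2 = 0.500
  O2: 4/1 = 4.000
Smaller ratio is limiting.

SO2


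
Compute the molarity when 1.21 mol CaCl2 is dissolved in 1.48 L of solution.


M = n/V = 1.21/1.48 = 0.818 mol/L

0.818 M


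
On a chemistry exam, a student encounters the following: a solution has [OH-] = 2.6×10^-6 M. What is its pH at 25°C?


pOH = -log10([OH-]) = -log10(2.6×10^-6)
= 6 - log10(2.6) = 5.59
pH = 14 - pOH = 14 - 5.59 = 8.41

8.41


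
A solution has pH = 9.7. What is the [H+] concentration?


[H+] = 10^(-pH) = 10^(-9.7)
= 2.0×10^-10 M

2.0×10^-10 M


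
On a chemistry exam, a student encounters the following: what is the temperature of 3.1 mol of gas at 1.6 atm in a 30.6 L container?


PV = nRT  (R = 0.08206 L·atm/(mol·K))
T = PV/(nR) = 1.6×30.6/(3.1×0.08206)
= 48.96/0.254386
= 192.46 K

192.46 K


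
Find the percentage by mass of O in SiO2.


M(SiO2) = 1×28.09 + 2×16.0 = 60.09 g/mol
Mass of O = 2 × 16.0 = 32.00 g/mol
% O = 32.00/60.09 × 100 = 53.25%

53.25%


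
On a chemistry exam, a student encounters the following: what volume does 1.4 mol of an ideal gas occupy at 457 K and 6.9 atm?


PV = nRT  (R = 0.08206 L·atm/(mol·K))
V = nRT/P = 1.4×0.08206×457/6.9
= 7.609 L

7.609 L


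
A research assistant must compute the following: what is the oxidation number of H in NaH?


H with a metal (hydride): -1
Oxidation number: -1

-1


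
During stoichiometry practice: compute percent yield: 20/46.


% yield = actual/theoretical × 100
= 20/46 × 100
= 43.48%

43.48%


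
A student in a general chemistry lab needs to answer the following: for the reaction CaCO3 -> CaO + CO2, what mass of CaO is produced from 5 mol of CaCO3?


Mole ratio CaO:CaCO3 = 1:1
n(CaO) = 5 × 1/1 = 5.000 mol
mass = 5.000 × 56.08 = 280.4 g

280.4 g


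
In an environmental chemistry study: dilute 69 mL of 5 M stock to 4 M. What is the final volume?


C1V1 = C2V2
5 × 69 = 4 × V2
V2 = 345/4 = 86.25 mL

86.25 mL


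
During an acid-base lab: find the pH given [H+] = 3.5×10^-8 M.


pH = -log10([H+]) = -log10(3.5×10^-8)
= 8 - log10(3.5)
= 8 - 0.54
= 7.46

7.46


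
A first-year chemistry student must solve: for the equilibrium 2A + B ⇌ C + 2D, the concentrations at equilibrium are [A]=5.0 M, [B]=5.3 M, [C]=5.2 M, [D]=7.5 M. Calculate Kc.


Kc = [C][D]^2/([A]^2[B])
= (5.2^1 × 7.5^2)/(5.0^2 × 5.3^1)
= 292.5/132.5
= 2.208

2.208


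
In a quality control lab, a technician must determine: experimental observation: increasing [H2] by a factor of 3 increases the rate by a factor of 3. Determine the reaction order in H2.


rate ∝ [H2]^n
3^n = 3 → n = 1
Order in H2: 1

1


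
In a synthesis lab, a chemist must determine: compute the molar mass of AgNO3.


M(AgNO3) = 1×107.87 + 1×14.01 + 3×16.0
= 107.87 + 14.01 + 48.0
= 169.88 g/mol

169.88 g/mol


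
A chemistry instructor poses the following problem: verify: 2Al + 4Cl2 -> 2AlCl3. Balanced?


Equation: 2Al + 4Cl2 -> 2AlCl3
Check atoms: Al: 2=2, Cl: 8≠6
Not balanced

No, not balanced


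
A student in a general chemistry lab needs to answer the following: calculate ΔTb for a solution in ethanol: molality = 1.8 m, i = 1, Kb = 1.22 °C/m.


ΔTb = Kb × m × i
= 1.22 × 1.8 × 1
= 2.196 °C

2.196 °C


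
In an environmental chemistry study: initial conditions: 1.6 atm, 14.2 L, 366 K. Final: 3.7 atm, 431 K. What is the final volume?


P1V1/T1 = P2V2/T2
V2 = P1V1T2/(T1P2)
= 1.6×14.2×431/(366×3.7)
= 7.231 L

7.231 L


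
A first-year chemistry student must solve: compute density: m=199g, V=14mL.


ρ = mass/volume
= 199/14
= 14.214 g/mL

14.214 g/mL


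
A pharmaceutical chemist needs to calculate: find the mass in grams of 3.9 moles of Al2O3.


M(Al2O3) = 101.96 g/mol
mass = n × M = 3.9 × 101.96 = 397.64 g

397.64 g


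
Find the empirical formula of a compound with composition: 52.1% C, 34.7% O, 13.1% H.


Assume 100 g sample. Moles of each element:
  C: 52.1/12.01 = 4.338 mol
  O: 34.7/16.0 = 2.169 mol
  H: 13.1/1.008 = 12.996 mol
Divide by smallest (2.169):
  C: 4.338/2.169 = 2.0
  O: 2.169/2.169 = 1.0
  H: 12.996/2.169 = 5.99
Empirical formula: C2H6O

C2H6O


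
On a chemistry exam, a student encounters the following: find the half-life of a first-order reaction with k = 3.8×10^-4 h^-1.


t½ = ln2/k = 0.693147/(3.8×10^-4 h^-1)
= 1824 h

1824 h


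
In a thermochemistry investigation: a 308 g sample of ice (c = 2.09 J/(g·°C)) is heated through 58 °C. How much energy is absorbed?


q = mcΔT = 308 × 2.09 × 58
= 37335.76 J

37335.76 J


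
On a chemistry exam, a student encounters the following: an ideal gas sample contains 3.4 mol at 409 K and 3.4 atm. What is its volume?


PV = nRT  (R = 0.08206 L·atm/(mol·K))
V = nRT/P = 3.4×0.08206×409/3.4
= 33.563 L

33.563 L


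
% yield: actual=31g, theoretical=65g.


% yield = actual/theoretical × 100
= 31/65 × 100
= 47.69%

47.69%


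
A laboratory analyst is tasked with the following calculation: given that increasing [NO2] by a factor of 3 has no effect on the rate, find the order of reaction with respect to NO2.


rate ∝ [NO2]^n
rate ∝ [NO2]^0
Order in NO2: 0

0


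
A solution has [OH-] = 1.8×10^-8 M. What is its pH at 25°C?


pOH = -log10([OH-]) = -log10(1.8×10^-8)
= 8 - log10(1.8) = 7.74
pH = 14 - pOH = 14 - 7.74 = 6.26

6.26


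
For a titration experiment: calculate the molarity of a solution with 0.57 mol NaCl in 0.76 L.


M = n/V = 0.57/0.76 = 0.750 mol/L

0.750 M


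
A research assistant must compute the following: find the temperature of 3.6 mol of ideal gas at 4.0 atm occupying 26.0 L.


PV = nRT  (R = 0.08206 L·atm/(mol·K))
T = PV/(nR) = 4.0×26.0/(3.6×0.08206)
= 104.00/0.295416
= 352.05 K

352.05 K


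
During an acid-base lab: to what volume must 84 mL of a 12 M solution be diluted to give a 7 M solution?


C1V1 = C2V2
12 × 84 = 7 × V2
V2 = 1008/7 = 144.0 mL

144.0 mL


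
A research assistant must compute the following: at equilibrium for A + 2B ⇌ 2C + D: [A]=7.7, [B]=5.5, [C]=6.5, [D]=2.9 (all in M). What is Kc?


Kc = [C]^2[D]/([A][B]^2)
= (6.5^2 × 2.9^1)/(7.7^1 × 5.5^2)
= 122.525/232.925
= 0.5260

0.5260


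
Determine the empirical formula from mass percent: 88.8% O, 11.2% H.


Assume 100 g sample. Moles of each element:
  O: 88.8/16.0 = 5.55 mol
  H: 11.2/1.008 = 11.111 mol
Divide by smallest (5.55):
  O: 5.55/5.55 = 1.0
  H: 11.111/5.55 = 2.0
Empirical formula: H2O

H2O


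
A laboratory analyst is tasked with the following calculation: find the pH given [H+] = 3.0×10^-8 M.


pH = -log10([H+]) = -log10(3.0×10^-8)
= 8 - log10(3.0)
= 8 - 0.48
= 7.52

7.52


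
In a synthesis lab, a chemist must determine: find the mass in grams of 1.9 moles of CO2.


M(CO2) = 44.01 g/mol
mass = n × M = 1.9 × 44.01 = 83.62 g

83.62 g


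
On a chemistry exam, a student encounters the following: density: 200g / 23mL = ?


ρ = mass/volume
= 200/23
= 8.696 g/mL

8.696 g/mL


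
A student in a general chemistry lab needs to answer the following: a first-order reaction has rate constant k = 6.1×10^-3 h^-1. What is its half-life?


t½ = ln2/k = 0.693147/(6.1×10^-3 h^-1)
= 113.6 h

113.6 h


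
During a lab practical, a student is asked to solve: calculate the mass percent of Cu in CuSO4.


M(CuSO4) = 1×63.55 + 1×32.07 + 4×16.0 = 159.62 g/mol
Mass of Cu = 1 × 63.55 = 63.55 g/mol
% Cu = 63.55/159.62 × 100 = 39.81%

39.81%


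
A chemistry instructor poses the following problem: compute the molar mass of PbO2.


M(PbO2) = 1×207.2 + 2×16.0
= 207.2 + 32.0
= 239.2 g/mol

239.2 g/mol


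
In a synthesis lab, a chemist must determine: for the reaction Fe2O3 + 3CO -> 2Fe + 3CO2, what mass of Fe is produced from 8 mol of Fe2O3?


Mole ratio Fe:Fe2O3 = 2:1
n(Fe) = 8 × 2/1 = 16.000 mol
mass = 16.000 × 55.85 = 893.6 g

893.6 g


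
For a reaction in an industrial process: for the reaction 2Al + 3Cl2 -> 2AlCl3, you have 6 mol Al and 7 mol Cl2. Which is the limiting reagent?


Mole ratio available / coefficient:
  Al: 6/2 = 3.000
  Cl2: 7/3 = 2.333
Smaller ratio is limiting.

Cl2


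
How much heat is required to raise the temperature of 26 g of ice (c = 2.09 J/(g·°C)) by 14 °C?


q = mcΔT = 26 × 2.09 × 14
= 760.76 J

760.76 J


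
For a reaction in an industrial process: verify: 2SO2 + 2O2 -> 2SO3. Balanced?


Equation: 2SO2 + 2O2 -> 2SO3
Check atoms: O: 8≠6, S: 2=2
Not balanced

No, not balanced


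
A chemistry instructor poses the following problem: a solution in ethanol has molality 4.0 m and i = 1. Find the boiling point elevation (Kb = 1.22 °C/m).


ΔTb = Kb × m × i
= 1.22 × 4.0 × 1
= 4.88 °C

4.88 °C


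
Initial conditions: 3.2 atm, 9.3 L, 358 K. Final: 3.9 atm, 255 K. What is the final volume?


P1V1/T1 = P2V2/T2
V2 = P1V1T2/(T1P2)
= 3.2×9.3×255/(358×3.9)
= 5.435 L

5.435 L


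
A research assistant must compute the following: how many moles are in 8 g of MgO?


M(MgO) = 40.31 g/mol
n = mass/M = 8/40.31 = 0.1985 mol

0.1985 mol


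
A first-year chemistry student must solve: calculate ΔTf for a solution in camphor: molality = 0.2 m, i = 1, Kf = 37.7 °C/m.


ΔTf = Kf × m × i
= 37.7 × 0.2 × 1
= 7.54 °C

7.54 °C


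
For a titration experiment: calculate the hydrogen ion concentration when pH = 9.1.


[H+] = 10^(-pH) = 10^(-9.1)
= 7.94×10^-10 M

7.94×10^-10 M


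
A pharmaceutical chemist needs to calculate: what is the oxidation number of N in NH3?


x + 3(+1) = 0, so x = -3
Oxidation number: -3

-3


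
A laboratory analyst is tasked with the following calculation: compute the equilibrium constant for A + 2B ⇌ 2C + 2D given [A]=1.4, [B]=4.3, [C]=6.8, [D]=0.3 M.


Kc = [C]^2[D]^2/([A][B]^2)
= (6.8^2 × 0.3^2)/(1.4^1 × 4.3^2)
= 4.1616/25.886
= 0.1608

0.1608


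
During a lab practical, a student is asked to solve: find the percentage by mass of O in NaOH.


M(NaOH) = 1×22.99 + 1×16.0 + 1×1.008 = 39.998 g/mol
Mass of O = 1 × 16.0 = 16.00 g/mol
% O = 16.00/39.998 × 100 = 40.00%

40.00%


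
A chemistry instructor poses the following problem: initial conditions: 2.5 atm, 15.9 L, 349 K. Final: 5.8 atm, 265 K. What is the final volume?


P1V1/T1 = P2V2/T2
V2 = P1V1T2/(T1P2)
= 2.5×15.9×265/(349×5.8)
= 5.204 L

5.204 L


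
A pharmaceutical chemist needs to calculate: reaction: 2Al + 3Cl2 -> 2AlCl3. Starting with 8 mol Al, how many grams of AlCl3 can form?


Mole ratio AlCl3:Al = 2:2
n(AlCl3) = 8 × 2/2 = 8.000 mol
mass = 8.000 × 133.33 = 1066.64 g

1066.64 g


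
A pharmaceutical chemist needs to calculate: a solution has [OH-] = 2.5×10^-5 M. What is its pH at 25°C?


pOH = -log10([OH-]) = -log10(2.5×10^-5)
= 5 - log10(2.5) = 4.6
pH = 14 - pOH = 14 - 4.6 = 9.4

9.4


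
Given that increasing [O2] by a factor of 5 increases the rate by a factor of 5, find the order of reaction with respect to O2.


rate ∝ [O2]^n
5^n = 5 → n = 1
Order in O2: 1

1


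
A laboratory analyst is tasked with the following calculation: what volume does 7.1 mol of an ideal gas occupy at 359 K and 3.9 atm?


PV = nRT  (R = 0.08206 L·atm/(mol·K))
V = nRT/P = 7.1×0.08206×359/3.9
= 53.631 L

53.631 L


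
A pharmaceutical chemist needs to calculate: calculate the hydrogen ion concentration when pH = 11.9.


[H+] = 10^(-pH) = 10^(-11.9)
= 1.26×10^-12 M

1.26×10^-12 M


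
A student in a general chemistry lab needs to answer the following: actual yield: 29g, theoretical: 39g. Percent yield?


% yield = actual/theoretical × 100
= 29/39 × 100
= 74.36%

74.36%


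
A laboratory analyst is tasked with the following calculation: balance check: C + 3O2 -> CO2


Equation: C + 3O2 -> CO2
Check atoms: C: 1=1, O: 6≠2
Not balanced

No, not balanced


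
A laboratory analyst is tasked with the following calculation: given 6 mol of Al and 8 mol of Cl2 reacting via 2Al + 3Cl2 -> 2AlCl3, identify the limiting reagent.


Mole ratio available / coefficient:
  Al: 6/2 = 3.000
  Cl2: 8/3 = 2.667
Smaller ratio is limiting.

Cl2


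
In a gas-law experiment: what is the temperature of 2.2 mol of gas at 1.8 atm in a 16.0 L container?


PV = nRT  (R = 0.08206 L·atm/(mol·K))
T = PV/(nR) = 1.8×16.0/(2.2×0.08206)
= 28.80/0.180532
= 159.53 K

159.53 K


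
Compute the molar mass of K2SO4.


M(K2SO4) = 2×39.1 + 1×32.07 + 4×16.0
= 78.2 + 32.07 + 64.0
= 174.27 g/mol

174.27 g/mol


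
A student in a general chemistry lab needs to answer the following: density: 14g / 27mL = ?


ρ = mass/volume
= 14/27
= 0.519 g/mL

0.519 g/mL


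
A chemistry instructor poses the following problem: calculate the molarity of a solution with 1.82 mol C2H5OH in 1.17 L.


M = n/V = 1.82/1.17 = 1.556 mol/L

1.556 M


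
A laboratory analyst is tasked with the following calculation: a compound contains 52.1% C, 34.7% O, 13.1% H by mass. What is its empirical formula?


Assume 100 g sample. Moles of each element:
  C: 52.1/12.01 = 4.338 mol
  O: 34.7/16.0 = 2.169 mol
  H: 13.1/1.008 = 12.996 mol
Divide by smallest (2.169):
  C: 4.338/2.169 = 2.0
  O: 2.169/2.169 = 1.0
  H: 12.996/2.169 = 5.99
Empirical formula: C2H6O

C2H6O


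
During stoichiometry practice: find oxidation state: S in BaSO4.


(+2) + x + 4(-2) = 0, so x = +6
Oxidation number: +6

+6


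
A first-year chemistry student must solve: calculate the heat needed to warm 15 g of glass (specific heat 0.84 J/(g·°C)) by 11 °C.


q = mcΔT = 15 × 0.84 × 11
= 138.60 J

138.60 J


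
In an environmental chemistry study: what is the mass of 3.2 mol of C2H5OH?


M(C2H5OH) = 46.07 g/mol
mass = n × M = 3.2 × 46.07 = 147.42 g

147.42 g


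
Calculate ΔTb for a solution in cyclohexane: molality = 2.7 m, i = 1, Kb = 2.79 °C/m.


ΔTb = Kb × m × i
= 2.79 × 2.7 × 1
= 7.533 °C

7.533 °C


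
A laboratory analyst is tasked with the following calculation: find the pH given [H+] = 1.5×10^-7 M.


pH = -log10([H+]) = -log10(1.5×10^-7)
= 7 - log10(1.5)
= 7 - 0.18
= 6.82

6.82


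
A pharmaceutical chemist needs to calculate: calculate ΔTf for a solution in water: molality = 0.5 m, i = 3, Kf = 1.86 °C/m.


ΔTf = Kf × m × i
= 1.86 × 0.5 × 3
= 2.79 °C

2.79 °C


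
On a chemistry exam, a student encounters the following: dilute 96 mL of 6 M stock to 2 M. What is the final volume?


C1V1 = C2V2
6 × 96 = 2 × V2
V2 = 576/2 = 288.0 mL

288.0 mL


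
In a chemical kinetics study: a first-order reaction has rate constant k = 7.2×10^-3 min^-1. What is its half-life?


t½ = ln2/k = 0.693147/(7.2×10^-3 min^-1)
= 96.27 min

96.27 min


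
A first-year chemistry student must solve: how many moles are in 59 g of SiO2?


M(SiO2) = 60.09 g/mol
n = mass/M = 59/60.09 = 0.9819 mol

0.9819 mol


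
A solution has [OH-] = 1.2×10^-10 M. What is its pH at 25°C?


pOH = -log10([OH-]) = -log10(1.2×10^-10)
= 10 - log10(1.2) = 9.92
pH = 14 - pOH = 14 - 9.92 = 4.08

4.08


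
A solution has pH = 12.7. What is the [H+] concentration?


[H+] = 10^(-pH) = 10^(-12.7)
= 2.0×10^-13 M

2.0×10^-13 M


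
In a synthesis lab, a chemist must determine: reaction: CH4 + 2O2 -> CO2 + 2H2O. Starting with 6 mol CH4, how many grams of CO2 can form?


Mole ratio CO2:CH4 = 1:1
n(CO2) = 6 × 1/1 = 6.000 mol
mass = 6.000 × 44.01 = 264.06 g

264.06 g


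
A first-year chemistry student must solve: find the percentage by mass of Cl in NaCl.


M(NaCl) = 1×22.99 + 1×35.45 = 58.44 g/mol
Mass of Cl = 1 × 35.45 = 35.45 g/mol
% Cl = 35.45/58.44 × 100 = 60.66%

60.66%


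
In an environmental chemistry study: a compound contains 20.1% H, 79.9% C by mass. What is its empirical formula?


Assume 100 g sample. Moles of each element:
  H: 20.1/1.008 = 19.94 mol
  C: 79.9/12.01 = 6.653 mol
Divide by smallest (6.653):
  H: 19.94/6.653 = 3.0
  C: 6.653/6.653 = 1.0
Empirical formula: CH3

CH3


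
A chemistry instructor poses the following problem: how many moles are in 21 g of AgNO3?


M(AgNO3) = 169.88 g/mol
n = mass/M = 21/169.88 = 0.1236 mol

0.1236 mol


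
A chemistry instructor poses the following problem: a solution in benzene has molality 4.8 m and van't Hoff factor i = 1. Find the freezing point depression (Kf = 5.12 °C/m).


ΔTf = Kf × m × i
= 5.12 × 4.8 × 1
= 24.576 °C

24.576 °C


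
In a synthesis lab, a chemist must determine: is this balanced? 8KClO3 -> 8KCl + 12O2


Equation: 8KClO3 -> 8KCl + 12O2
Check atoms: Cl: 8=8, K: 8=8, O: 24=24
Balanced

Yes, balanced
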